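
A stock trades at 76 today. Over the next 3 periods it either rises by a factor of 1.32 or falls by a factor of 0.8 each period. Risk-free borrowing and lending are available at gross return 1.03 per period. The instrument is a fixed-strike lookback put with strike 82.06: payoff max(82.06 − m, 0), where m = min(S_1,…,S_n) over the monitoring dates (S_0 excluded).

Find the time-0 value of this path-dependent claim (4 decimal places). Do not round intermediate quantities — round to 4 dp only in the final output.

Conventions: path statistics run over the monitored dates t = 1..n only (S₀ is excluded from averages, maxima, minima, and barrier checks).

No-arbitrage gives p* = (R−d)/(u−d) = 0.4423: enumerate every path, weight its payoff by its p*-probability, and discount by R^3.
Enumerate all 2^3 = 8 price paths (U = up ×1.32, D = down ×0.8); each path with k up-moves has probability p*^k·(1−p*)^(3−k).
DDD: m=38.9120, payoff=43.1480, prob=0.173454
UDD: m=64.2048, payoff=17.8552, prob=0.137567
DUD: m=60.8000, payoff=21.2600, prob=0.137567
UUD: m=100.3200, payoff=0.0000, prob=0.109105
DDU: m=48.6400, payoff=33.4200, prob=0.137567
UDU: m=80.2560, payoff=1.8040, prob=0.109105
DUU: m=60.8000, payoff=21.2600, prob=0.109105
UUU: m=100.3200, payoff=0.0000, prob=0.086531
Price = Σ prob·payoff / R^3 = 19.979018 / 1.092727 = 18.2836

price = 18.2836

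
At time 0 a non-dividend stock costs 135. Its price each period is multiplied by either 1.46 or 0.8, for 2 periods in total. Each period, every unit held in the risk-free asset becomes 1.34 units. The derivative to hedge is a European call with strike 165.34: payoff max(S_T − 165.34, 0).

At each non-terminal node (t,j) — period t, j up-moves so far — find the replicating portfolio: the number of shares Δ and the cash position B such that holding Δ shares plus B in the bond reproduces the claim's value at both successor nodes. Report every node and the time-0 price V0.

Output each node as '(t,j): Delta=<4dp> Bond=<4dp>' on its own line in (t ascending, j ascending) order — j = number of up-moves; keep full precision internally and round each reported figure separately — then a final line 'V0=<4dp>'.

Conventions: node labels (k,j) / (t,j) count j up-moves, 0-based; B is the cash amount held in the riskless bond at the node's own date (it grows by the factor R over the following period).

(0,0): Delta=0.8390 Bond=-67.6176
(1,0): Delta=0.0000 Bond=0.0000
(1,1): Delta=0.9411 Bond=-110.7427
V0=45.6419

Risk-neutral probability p* = (R−d)/(u−d) = (1.34−0.8)/(1.46−0.8) = 0.8182.
Terminal payoffs: V(2,0)=0.0000, V(2,1)=0.0000, V(2,2)=122.4260
  t=1,j=0: stock 108.0000 → up 157.6800 (V=0.0000), down 86.4000 (V=0.0000). Price 0.0000; hedge Δ=0.0000, bond B=0.0000.
  t=1,j=1: stock 197.1000 → up 287.7660 (V=122.4260), down 157.6800 (V=0.0000). Price 74.7513; hedge Δ=0.9411, bond B=-110.7427.
  t=0,j=0: stock 135.0000 → up 197.1000 (V=74.7513), down 108.0000 (V=0.0000). Price 45.6419; hedge Δ=0.8390, bond B=-67.6176.
Sanity check at the root: Δ(0,0)·S0 + B(0,0) reproduces V0 = 45.6419.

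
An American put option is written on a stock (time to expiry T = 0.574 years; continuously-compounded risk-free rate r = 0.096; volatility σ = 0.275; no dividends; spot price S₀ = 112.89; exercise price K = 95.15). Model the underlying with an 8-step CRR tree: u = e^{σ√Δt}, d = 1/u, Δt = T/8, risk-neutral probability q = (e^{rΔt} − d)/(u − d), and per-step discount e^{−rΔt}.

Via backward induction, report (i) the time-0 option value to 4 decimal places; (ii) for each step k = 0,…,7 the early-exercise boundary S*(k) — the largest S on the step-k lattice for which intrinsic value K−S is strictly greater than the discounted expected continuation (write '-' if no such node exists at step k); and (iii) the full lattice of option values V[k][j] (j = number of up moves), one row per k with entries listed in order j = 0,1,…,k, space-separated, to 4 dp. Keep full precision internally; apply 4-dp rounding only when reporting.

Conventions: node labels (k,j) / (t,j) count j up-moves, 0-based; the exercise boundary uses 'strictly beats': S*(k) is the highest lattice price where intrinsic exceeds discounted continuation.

price = 1.5205
boundary = - - - - - 78.1089 84.0798 78.1089
tree:
1.5205
2.6241 0.5557
4.4201 1.0558 0.1168
7.2250 1.9752 0.2493 0.0000
11.3699 3.6211 0.5324 0.0000 0.0000
17.0411 6.4583 1.1369 0.0000 0.0000 0.0000
22.5880 11.0702 2.4277 0.0000 0.0000 0.0000 0.0000
27.7409 17.0411 5.1842 0.0000 0.0000 0.0000 0.0000 0.0000
32.5279 22.5880 11.0702 0.0000 0.0000 0.0000 0.0000 0.0000 0.0000

Δt=0.07175, u=1.07644, d=0.92899, q=0.52847, disc=e^(-rΔt)=0.99314
k=8 terminal: V=max(K-S,0) → 32.5279 22.5880 11.0702 0.0000 0.0000 0.0000 0.0000 0.0000 0.0000
k=7: j=0 S=67.4091 intr=27.7409 cont=27.0878 V=27.7409[EX]; j=1 S=78.1089 intr=17.0411 cont=16.3880 V=17.0411[EX]; j=2 S=90.5071 intr=4.6429 cont=5.1842 V=5.1842[hold]; j=3 S=104.8732 intr=0.0000 cont=0.0000 V=0.0000[hold]; j=4 S=121.5196 intr=0.0000 cont=0.0000 V=0.0000[hold]; j=5 S=140.8084 intr=0.0000 cont=0.0000 V=0.0000[hold]; j=6 S=163.1588 intr=0.0000 cont=0.0000 V=0.0000[hold]; j=7 S=189.0569 intr=0.0000 cont=0.0000 V=0.0000[hold]  S*(7)=78.1089
k=6: j=0 S=72.5620 intr=22.5880 cont=21.9348 V=22.5880[EX]; j=1 S=84.0798 intr=11.0702 cont=10.7012 V=11.0702[EX]; j=2 S=97.4257 intr=0.0000 cont=2.4277 V=2.4277[hold]; j=3 S=112.8900 intr=0.0000 cont=0.0000 V=0.0000[hold]; j=4 S=130.8090 intr=0.0000 cont=0.0000 V=0.0000[hold]; j=5 S=151.5722 intr=0.0000 cont=0.0000 V=0.0000[hold]; j=6 S=175.6311 intr=0.0000 cont=0.0000 V=0.0000[hold]  S*(6)=84.0798
k=5: j=0 S=78.1089 intr=17.0411 cont=16.3880 V=17.0411[EX]; j=1 S=90.5071 intr=4.6429 cont=6.4583 V=6.4583[hold]; j=2 S=104.8732 intr=0.0000 cont=1.1369 V=1.1369[hold]; j=3 S=121.5196 intr=0.0000 cont=0.0000 V=0.0000[hold]; j=4 S=140.8084 intr=0.0000 cont=0.0000 V=0.0000[hold]; j=5 S=163.1588 intr=0.0000 cont=0.0000 V=0.0000[hold]  S*(5)=78.1089
k=4: j=0 S=84.0798 intr=11.0702 cont=11.3699 V=11.3699[hold]; j=1 S=97.4257 intr=0.0000 cont=3.6211 V=3.6211[hold]; j=2 S=112.8900 intr=0.0000 cont=0.5324 V=0.5324[hold]; j=3 S=130.8090 intr=0.0000 cont=0.0000 V=0.0000[hold]; j=4 S=151.5722 intr=0.0000 cont=0.0000 V=0.0000[hold]  S*(4)=-
k=3: j=0 S=90.5071 intr=4.6429 cont=7.2250 V=7.2250[hold]; j=1 S=104.8732 intr=0.0000 cont=1.9752 V=1.9752[hold]; j=2 S=121.5196 intr=0.0000 cont=0.2493 V=0.2493[hold]; j=3 S=140.8084 intr=0.0000 cont=0.0000 V=0.0000[hold]  S*(3)=-
k=2: j=0 S=97.4257 intr=0.0000 cont=4.4201 V=4.4201[hold]; j=1 S=112.8900 intr=0.0000 cont=1.0558 V=1.0558[hold]; j=2 S=130.8090 intr=0.0000 cont=0.1168 V=0.1168[hold]  S*(2)=-
k=1: j=0 S=104.8732 intr=0.0000 cont=2.6241 V=2.6241[hold]; j=1 S=121.5196 intr=0.0000 cont=0.5557 V=0.5557[hold]  S*(1)=-
k=0: j=0 S=112.8900 intr=0.0000 cont=1.5205 V=1.5205[hold]  S*(0)=-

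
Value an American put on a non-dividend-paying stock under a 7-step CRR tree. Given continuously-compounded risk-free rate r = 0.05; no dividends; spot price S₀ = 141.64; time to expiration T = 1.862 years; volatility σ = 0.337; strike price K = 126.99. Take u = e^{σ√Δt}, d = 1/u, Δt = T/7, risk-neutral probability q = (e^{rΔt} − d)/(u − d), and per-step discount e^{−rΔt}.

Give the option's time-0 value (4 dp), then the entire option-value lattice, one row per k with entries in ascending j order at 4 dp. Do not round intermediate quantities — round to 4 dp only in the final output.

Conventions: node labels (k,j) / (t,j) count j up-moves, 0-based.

price = 13.8402
tree:
13.8402
20.8506 7.0619
30.4667 11.6035 2.6193
42.9020 18.6033 4.7755 0.4902
56.3176 28.8825 8.6187 0.9836 0.0000
67.5928 42.9020 15.3599 1.9738 0.0000 0.0000
77.0692 56.3176 26.9398 3.9606 0.0000 0.0000 0.0000
85.0336 67.5928 42.9020 7.9475 0.0000 0.0000 0.0000 0.0000

Δt=0.26600  u=1.18983  d=0.84046  q=0.49498  discount=0.98679
step 7 (expiry): payoffs max(K−S,0) = 85.0336 67.5928 42.9020 7.9475 0.0000 0.0000 0.0000 0.0000
k=6: (k=6,j=0): S=49.9208, K−S=77.0692, hold=75.3914 ⇒ V=77.0692 exercise | (k=6,j=1): S=70.6724, K−S=56.3176, hold=54.6398 ⇒ V=56.3176 exercise | (k=6,j=2): S=100.0502, K−S=26.9398, hold=25.2620 ⇒ V=26.9398 exercise | (k=6,j=3): S=141.6400, K−S=0.0000, hold=3.9606 ⇒ V=3.9606 continue | (k=6,j=4): S=200.5183, K−S=0.0000, hold=0.0000 ⇒ V=0.0000 continue | (k=6,j=5): S=283.8716, K−S=0.0000, hold=0.0000 ⇒ V=0.0000 continue | (k=6,j=6): S=401.8741, K−S=0.0000, hold=0.0000 ⇒ V=0.0000 continue
k=5: (k=5,j=0): S=59.3972, K−S=67.5928, hold=65.9150 ⇒ V=67.5928 exercise | (k=5,j=1): S=84.0880, K−S=42.9020, hold=41.2242 ⇒ V=42.9020 exercise | (k=5,j=2): S=119.0425, K−S=7.9475, hold=15.3599 ⇒ V=15.3599 continue | (k=5,j=3): S=168.5272, K−S=0.0000, hold=1.9738 ⇒ V=1.9738 continue | (k=5,j=4): S=238.5822, K−S=0.0000, hold=0.0000 ⇒ V=0.0000 continue | (k=5,j=5): S=337.7583, K−S=0.0000, hold=0.0000 ⇒ V=0.0000 continue
k=4: (k=4,j=0): S=70.6724, K−S=56.3176, hold=54.6398 ⇒ V=56.3176 exercise | (k=4,j=1): S=100.0502, K−S=26.9398, hold=28.8825 ⇒ V=28.8825 continue | (k=4,j=2): S=141.6400, K−S=0.0000, hold=8.6187 ⇒ V=8.6187 continue | (k=4,j=3): S=200.5183, K−S=0.0000, hold=0.9836 ⇒ V=0.9836 continue | (k=4,j=4): S=283.8716, K−S=0.0000, hold=0.0000 ⇒ V=0.0000 continue
k=3: (k=3,j=0): S=84.0880, K−S=42.9020, hold=42.1732 ⇒ V=42.9020 exercise | (k=3,j=1): S=119.0425, K−S=7.9475, hold=18.6033 ⇒ V=18.6033 continue | (k=3,j=2): S=168.5272, K−S=0.0000, hold=4.7755 ⇒ V=4.7755 continue | (k=3,j=3): S=238.5822, K−S=0.0000, hold=0.4902 ⇒ V=0.4902 continue
k=2: (k=2,j=0): S=100.0502, K−S=26.9398, hold=30.4667 ⇒ V=30.4667 continue | (k=2,j=1): S=141.6400, K−S=0.0000, hold=11.6035 ⇒ V=11.6035 continue | (k=2,j=2): S=200.5183, K−S=0.0000, hold=2.6193 ⇒ V=2.6193 continue
k=1: (k=1,j=0): S=119.0425, K−S=7.9475, hold=20.8506 ⇒ V=20.8506 continue | (k=1,j=1): S=168.5272, K−S=0.0000, hold=7.0619 ⇒ V=7.0619 continue
k=0: (k=0,j=0): S=141.6400, K−S=0.0000, hold=13.8402 ⇒ V=13.8402 continue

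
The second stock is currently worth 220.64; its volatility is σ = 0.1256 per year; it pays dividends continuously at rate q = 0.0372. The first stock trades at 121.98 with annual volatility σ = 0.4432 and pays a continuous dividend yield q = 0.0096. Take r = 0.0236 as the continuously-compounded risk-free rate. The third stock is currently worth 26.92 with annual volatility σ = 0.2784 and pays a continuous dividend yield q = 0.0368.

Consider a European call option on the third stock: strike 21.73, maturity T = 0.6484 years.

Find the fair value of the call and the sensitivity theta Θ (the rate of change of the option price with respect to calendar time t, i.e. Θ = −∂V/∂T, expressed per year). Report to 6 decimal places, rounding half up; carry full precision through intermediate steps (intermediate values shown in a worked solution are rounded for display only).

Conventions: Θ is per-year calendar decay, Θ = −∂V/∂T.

σ√T = 0.2784·√0.6484 = 0.224177
d₁ = (ln(S/K) + (r−q+σ²/2)T) / (σ√T) = (ln(26.92/21.73) + (0.0236−0.0368+0.2784²/2)·0.6484) / 0.224177 = (0.214176 + 0.016569) / 0.224177 = 1.029297
d₂ = d₁ − σ√T = 1.029297 − 0.224177 = 0.805120
e^{−rT} = 0.984814
e^{−qT} = 0.976421
N(d₁) = 0.848330,  N(d₂) = 0.789625
Call price V = S·e^{−qT}·N(d₁) − K·e^{−rT}·N(d₂) = 22.298572 − 16.897980 = 5.400592
φ(d₁) = (1/√(2π))·e^{−d₁²/2} = 0.234884
Θ = −S·e^{−qT}·φ(d₁)·σ/(2√T) + q·S·e^{−qT}·N(d₁) − r·K·e^{−rT}·N(d₂) = −1.067292 + 0.820587 − 0.398792 = -0.645497

price = 5.400592
Θ = -0.645497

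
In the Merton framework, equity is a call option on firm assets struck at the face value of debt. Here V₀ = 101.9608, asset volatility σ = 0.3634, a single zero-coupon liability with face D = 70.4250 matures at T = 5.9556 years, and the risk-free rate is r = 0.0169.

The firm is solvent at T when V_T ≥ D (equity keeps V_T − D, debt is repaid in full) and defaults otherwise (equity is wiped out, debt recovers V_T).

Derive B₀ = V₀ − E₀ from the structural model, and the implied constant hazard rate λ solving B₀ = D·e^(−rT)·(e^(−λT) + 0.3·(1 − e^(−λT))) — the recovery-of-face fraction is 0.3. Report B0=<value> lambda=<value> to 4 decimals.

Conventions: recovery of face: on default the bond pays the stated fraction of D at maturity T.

B0=50.8787 lambda=0.0568

With assets at 101.9608 and a single debt payment of 70.4250 at 5.9556 years:
d₁ = [ln(V₀/D) + (r + σ²/2)T] / (σ√T)
   = [ln(101.9608/70.4250) + (0.0169 + 0.5·0.3634²)·5.9556] / (0.3634·√5.9556)
   = [0.370040 + 0.493897] / 0.886845 = 0.974169
d₂ = d₁ − σ√T = 0.974169 − 0.886845 = 0.087324
N(d₁) = 0.835014,  N(d₂) = 0.534793,  e^(−rT) = 0.904250
E₀ = V₀·N(d₁) − D·e^(−rT)·N(d₂)
   = 101.9608·0.835014 − 70.4250·0.904250·0.534793 = 51.082084
B₀ = V₀ − E₀ = 101.9608 − 51.082084 = 50.878716
e^(−λT) = (B₀·e^(rT)/D − 0.3)/(1 − 0.3) = (50.8787·1.105889/70.4250 − 0.3)/0.7 = 0.71278869
λ = −ln(0.71278869)/5.9556 = 0.056849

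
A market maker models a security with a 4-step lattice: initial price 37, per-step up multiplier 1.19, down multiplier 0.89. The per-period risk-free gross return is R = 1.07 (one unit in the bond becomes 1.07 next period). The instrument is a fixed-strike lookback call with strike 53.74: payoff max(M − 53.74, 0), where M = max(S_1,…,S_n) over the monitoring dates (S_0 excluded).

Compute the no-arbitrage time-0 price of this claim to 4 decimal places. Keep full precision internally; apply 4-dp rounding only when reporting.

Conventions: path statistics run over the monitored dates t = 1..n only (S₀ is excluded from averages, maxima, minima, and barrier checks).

price = 2.9367

No-arbitrage gives p* = (R−d)/(u−d) = 0.6000: enumerate every path, weight its payoff by its p*-probability, and discount by R^4.
Enumerate all 2^4 = 16 price paths (U = up ×1.19, D = down ×0.89); each path with k up-moves has probability p*^k·(1−p*)^(4−k).
DDDD: M=32.9300, payoff=0.0000, prob=0.025600
UDDD: M=44.0300, payoff=0.0000, prob=0.038400
DUDD: M=39.1867, payoff=0.0000, prob=0.038400
UUDD: M=52.3957, payoff=0.0000, prob=0.057600
DDUD: M=34.8762, payoff=0.0000, prob=0.038400
UDUD: M=46.6322, payoff=0.0000, prob=0.057600
DUUD: M=46.6322, payoff=0.0000, prob=0.057600
UUUD: M=62.3509, payoff=8.6109, prob=0.086400
DDDU: M=32.9300, payoff=0.0000, prob=0.038400
UDDU: M=44.0300, payoff=0.0000, prob=0.057600
DUDU: M=41.5026, payoff=0.0000, prob=0.057600
UUDU: M=55.4923, payoff=1.7523, prob=0.086400
DDUU: M=41.5026, payoff=0.0000, prob=0.057600
UDUU: M=55.4923, payoff=1.7523, prob=0.086400
DUUU: M=55.4923, payoff=1.7523, prob=0.086400
UUUU: M=74.1976, payoff=20.4576, prob=0.129600
Price = Σ prob·payoff / R^4 = 3.849471 / 1.310796 = 2.9367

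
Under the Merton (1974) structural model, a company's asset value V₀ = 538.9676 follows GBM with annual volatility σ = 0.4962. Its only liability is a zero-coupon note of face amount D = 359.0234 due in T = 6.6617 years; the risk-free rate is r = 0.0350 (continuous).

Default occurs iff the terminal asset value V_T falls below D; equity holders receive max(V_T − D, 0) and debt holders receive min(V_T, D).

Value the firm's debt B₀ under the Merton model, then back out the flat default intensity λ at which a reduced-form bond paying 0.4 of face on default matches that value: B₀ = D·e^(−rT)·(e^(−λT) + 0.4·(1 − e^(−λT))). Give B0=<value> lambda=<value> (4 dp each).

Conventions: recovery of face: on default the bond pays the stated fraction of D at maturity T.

With assets at 538.9676 and a single debt payment of 359.0234 at 6.6617 years:
d₁ = [ln(V₀/D) + (r + σ²/2)T] / (σ√T)
   = [ln(538.9676/359.0234) + (0.0350 + 0.5·0.4962²)·6.6617] / (0.4962·√6.6617)
   = [0.406268 + 1.053263] / 1.280706 = 1.139630
d₂ = d₁ − σ√T = 1.139630 − 1.280706 = -0.141075
N(d₁) = 0.872780,  N(d₂) = 0.443905,  e^(−rT) = 0.792027
E₀ = V₀·N(d₁) − D·e^(−rT)·N(d₂)
   = 538.9676·0.872780 − 359.0234·0.792027·0.443905 = 344.172789
B₀ = V₀ − E₀ = 538.9676 − 344.172789 = 194.794811
e^(−λT) = (B₀·e^(rT)/D − 0.4)/(1 − 0.4) = (194.7948·1.262583/359.0234 − 0.4)/0.6 = 0.47506287
λ = −ln(0.47506287)/6.6617 = 0.111729

B0=194.7948 lambda=0.1117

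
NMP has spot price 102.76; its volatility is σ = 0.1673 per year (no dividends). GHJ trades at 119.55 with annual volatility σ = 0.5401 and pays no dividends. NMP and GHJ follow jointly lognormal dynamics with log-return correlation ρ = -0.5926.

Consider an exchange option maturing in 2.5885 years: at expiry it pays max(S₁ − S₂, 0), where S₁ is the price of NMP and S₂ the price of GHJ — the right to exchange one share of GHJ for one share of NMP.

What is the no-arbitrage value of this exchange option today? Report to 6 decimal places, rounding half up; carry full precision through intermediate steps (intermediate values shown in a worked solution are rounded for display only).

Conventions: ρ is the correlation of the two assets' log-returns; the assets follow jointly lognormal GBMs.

σ_eff = √(σ₁² + σ₂² − 2ρσ₁σ₂) = √(0.1673² + 0.5401² − 2·-0.5926·0.1673·0.5401) = 0.653292
d₁ = (ln(S₁/S₂) + (q₂ − q₁ + σ_eff²/2)T) / (σ_eff√T) = (ln(102.76/119.55) + (0.0 − 0.0 + 0.213395)·2.5885) / 1.051070 = 0.381549
d₂ = d₁ − σ_eff√T = 0.381549 − 1.051070 = -0.669520
N(d₁) = 0.648602,  N(d₂) = 0.251582
V = S₁·e^{−q₁T}·N(d₁) − S₂·e^{−q₂T}·N(d₂) = 66.650364 − 30.076617 = 36.573748
Key observation: r never enters — measured in units of GHJ, the claim is a call on S₁/S₂ struck at 1, so only the dividend yields and σ_eff matter.

exchange price = 36.573748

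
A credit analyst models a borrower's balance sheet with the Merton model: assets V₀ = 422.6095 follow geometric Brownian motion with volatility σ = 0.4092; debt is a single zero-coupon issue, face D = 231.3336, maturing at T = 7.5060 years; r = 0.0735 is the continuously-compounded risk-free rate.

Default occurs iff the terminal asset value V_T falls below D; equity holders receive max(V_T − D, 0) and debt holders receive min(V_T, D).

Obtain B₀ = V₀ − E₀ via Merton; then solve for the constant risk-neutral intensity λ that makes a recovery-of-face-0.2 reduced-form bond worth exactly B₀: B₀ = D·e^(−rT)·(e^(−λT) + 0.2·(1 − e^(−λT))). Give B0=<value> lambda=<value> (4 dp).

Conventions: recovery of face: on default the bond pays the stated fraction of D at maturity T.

B0=114.2938 lambda=0.0261

Work the structural quantities from V₀ = 422.6095 against face 231.3336:
d₁ = [ln(V₀/D) + (r + σ²/2)T] / (σ√T)
   = [ln(422.6095/231.3336) + (0.0735 + 0.5·0.4092²)·7.5060] / (0.4092·√7.5060)
   = [0.602588 + 1.180111] / 1.121089 = 1.590150
d₂ = d₁ − σ√T = 1.590150 − 1.121089 = 0.469061
N(d₁) = 0.944099,  N(d₂) = 0.680487,  e^(−rT) = 0.575975
E₀ = V₀·N(d₁) − D·e^(−rT)·N(d₂)
   = 422.6095·0.944099 − 231.3336·0.575975·0.680487 = 308.315695
B₀ = V₀ − E₀ = 422.6095 − 308.315695 = 114.293805
e^(−λT) = (B₀·e^(rT)/D − 0.2)/(1 − 0.2) = (114.2938·1.736186/231.3336 − 0.2)/0.8 = 0.82223586
λ = −ln(0.82223586)/7.5060 = 0.026076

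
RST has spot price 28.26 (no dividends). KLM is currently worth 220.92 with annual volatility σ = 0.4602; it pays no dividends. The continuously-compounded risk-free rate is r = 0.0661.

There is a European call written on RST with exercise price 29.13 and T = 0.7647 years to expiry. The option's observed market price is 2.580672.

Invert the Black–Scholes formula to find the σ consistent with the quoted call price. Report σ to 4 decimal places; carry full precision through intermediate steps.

sigma = 0.2347

At σ = 0.2347 the Black–Scholes value reproduces the quote:
σ√T = 0.2347·√0.7647 = 0.205238
d₁ = (ln(S/K) + (r+σ²/2)T) / (σ√T) = (ln(28.26/29.13) + (0.0661+0.2347²/2)·0.7647) / 0.205238 = (-0.030321 + 0.071608) / 0.205238 = 0.201165
d₂ = d₁ − σ√T = 0.201165 − 0.205238 = -0.004073
e^{−rT} = 0.950710
N(d₁) = 0.579715,  N(d₂) = 0.498375
V = S·N(d₁) − K·e^{−rT}·N(d₂) = 16.382757 − 13.802085 = 2.580672 (the quoted price), and the Black–Scholes price is strictly increasing in σ, so σ is unique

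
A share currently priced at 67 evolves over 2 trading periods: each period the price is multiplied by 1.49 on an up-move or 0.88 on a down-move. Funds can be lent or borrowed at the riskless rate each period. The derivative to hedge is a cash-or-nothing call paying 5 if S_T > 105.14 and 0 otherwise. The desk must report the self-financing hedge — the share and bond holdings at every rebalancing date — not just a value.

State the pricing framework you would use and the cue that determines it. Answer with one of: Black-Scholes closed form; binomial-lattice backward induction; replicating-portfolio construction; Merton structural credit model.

Key observation: since the answer must list Δ and B at each node of the 1.49/0.88 lattice on 67, the replicating-portfolio method — solving the two-state system at every node — is the one that applies.

framework: replicating-portfolio construction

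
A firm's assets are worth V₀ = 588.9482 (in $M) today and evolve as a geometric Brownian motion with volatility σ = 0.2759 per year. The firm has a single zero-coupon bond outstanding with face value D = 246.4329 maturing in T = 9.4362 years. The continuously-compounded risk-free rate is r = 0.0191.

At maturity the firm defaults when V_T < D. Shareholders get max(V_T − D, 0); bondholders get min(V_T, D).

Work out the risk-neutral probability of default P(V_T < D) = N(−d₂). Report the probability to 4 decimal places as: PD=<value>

PD=0.2070

Apply the equity-as-call identities (strike 246.4329, horizon 9.4362 years):
d₁ = [ln(V₀/D) + (r + σ²/2)T] / (σ√T)
   = [ln(588.9482/246.4329) + (0.0191 + 0.5·0.2759²)·9.4362] / (0.2759·√9.4362)
   = [0.871248 + 0.539377] / 0.847521 = 1.664414
d₂ = d₁ − σ√T = 1.664414 − 0.847521 = 0.816894
risk-neutral PD = N(−d₂) = N(-0.816894) = 0.206995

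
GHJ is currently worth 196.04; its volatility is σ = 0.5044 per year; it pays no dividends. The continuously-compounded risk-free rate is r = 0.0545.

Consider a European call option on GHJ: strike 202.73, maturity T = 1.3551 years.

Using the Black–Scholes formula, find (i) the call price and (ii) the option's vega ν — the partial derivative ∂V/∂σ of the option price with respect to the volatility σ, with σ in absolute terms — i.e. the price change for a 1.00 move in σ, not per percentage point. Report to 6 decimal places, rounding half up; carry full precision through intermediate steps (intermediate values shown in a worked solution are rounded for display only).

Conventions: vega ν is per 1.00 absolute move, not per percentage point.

σ√T = 0.5044·√1.3551 = 0.587166
d₁ = (ln(S/K) + (r+σ²/2)T) / (σ√T) = (ln(196.04/202.73) + (0.0545+0.5044²/2)·1.3551) / 0.587166 = (-0.033556 + 0.246235) / 0.587166 = 0.362212
d₂ = d₁ − σ√T = 0.362212 − 0.587166 = -0.224954
e^{−rT} = 0.928808
N(d₁) = 0.641403,  N(d₂) = 0.411008
Call price V = S·N(d₁) − K·e^{−rT}·N(d₂) = 125.740678 − 77.391618 = 48.349059
φ(d₁) = (1/√(2π))·e^{−d₁²/2} = 0.373612
ν = S·φ(d₁)·√T = 85.261164

price = 48.349059
ν = 85.261164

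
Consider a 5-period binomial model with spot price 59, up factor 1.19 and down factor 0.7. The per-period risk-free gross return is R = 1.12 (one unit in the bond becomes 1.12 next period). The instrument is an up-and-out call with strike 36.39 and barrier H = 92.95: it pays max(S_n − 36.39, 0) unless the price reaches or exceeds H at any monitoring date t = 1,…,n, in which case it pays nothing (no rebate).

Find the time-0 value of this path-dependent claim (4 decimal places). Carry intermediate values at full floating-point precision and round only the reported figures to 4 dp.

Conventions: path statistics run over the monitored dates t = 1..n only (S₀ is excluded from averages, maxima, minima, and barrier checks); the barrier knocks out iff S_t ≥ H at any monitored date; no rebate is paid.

Set p* = 0.8571 (from d < R < u); the path-dependent value is the discounted p*-expectation over all price paths.
Enumerate all 2^5 = 32 price paths (U = up ×1.19, D = down ×0.7); each path with k up-moves has probability p*^k·(1−p*)^(5−k).
DDDDD: M=41.3000, payoff=0.0000, prob=0.000059
UDDDD: M=70.2100, payoff=0.0000, prob=0.000357
DUDDD: M=49.1470, payoff=0.0000, prob=0.000357
UUDDD: M=83.5499, payoff=0.0000, prob=0.002142
DDUDD: M=41.3000, payoff=0.0000, prob=0.000357
UDUDD: M=70.2100, payoff=0.0000, prob=0.002142
DUUDD: M=58.4849, payoff=0.0000, prob=0.002142
UUUDD: M=99.4244, payoff=0.0000, prob=0.012852
DDDUD: M=41.3000, payoff=0.0000, prob=0.000357
UDDUD: M=70.2100, payoff=0.0000, prob=0.002142
DUDUD: M=49.1470, payoff=0.0000, prob=0.002142
UUDUD: M=83.5499, payoff=12.3279, prob=0.012852
DDUUD: M=41.3000, payoff=0.0000, prob=0.002142
UDUUD: M=70.2100, payoff=12.3279, prob=0.012852
DUUUD: M=69.5971, payoff=12.3279, prob=0.012852
UUUUD: M=118.3150, payoff=0.0000, prob=0.077111
DDDDU: M=41.3000, payoff=0.0000, prob=0.000357
UDDDU: M=70.2100, payoff=0.0000, prob=0.002142
DUDDU: M=49.1470, payoff=0.0000, prob=0.002142
UUDDU: M=83.5499, payoff=12.3279, prob=0.012852
DDUDU: M=41.3000, payoff=0.0000, prob=0.002142
UDUDU: M=70.2100, payoff=12.3279, prob=0.012852
DUUDU: M=58.4849, payoff=12.3279, prob=0.012852
UUUDU: M=99.4244, payoff=0.0000, prob=0.077111
DDDUU: M=41.3000, payoff=0.0000, prob=0.002142
UDDUU: M=70.2100, payoff=12.3279, prob=0.012852
DUDUU: M=49.1470, payoff=12.3279, prob=0.012852
UUDUU: M=83.5499, payoff=46.4305, prob=0.077111
DDUUU: M=48.7179, payoff=12.3279, prob=0.012852
UDUUU: M=82.8205, payoff=46.4305, prob=0.077111
DUUUU: M=82.8205, payoff=46.4305, prob=0.077111
UUUUU: M=140.7949, payoff=0.0000, prob=0.462664
Price = Σ prob·payoff / R^5 = 12.166797 / 1.762342 = 6.9038

price = 6.9038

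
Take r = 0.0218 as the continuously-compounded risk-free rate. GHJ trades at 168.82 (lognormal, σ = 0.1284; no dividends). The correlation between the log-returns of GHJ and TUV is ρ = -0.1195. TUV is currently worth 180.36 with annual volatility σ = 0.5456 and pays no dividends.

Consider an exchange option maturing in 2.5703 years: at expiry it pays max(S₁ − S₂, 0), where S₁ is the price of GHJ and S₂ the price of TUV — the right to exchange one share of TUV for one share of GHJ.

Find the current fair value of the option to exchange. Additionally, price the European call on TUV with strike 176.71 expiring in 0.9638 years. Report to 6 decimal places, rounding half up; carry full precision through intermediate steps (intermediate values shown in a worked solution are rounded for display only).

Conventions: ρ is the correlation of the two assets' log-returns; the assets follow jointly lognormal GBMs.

exchange price = 56.408262
price(TUV call K=176.71) = 41.082557

σ_eff = √(σ₁² + σ₂² − 2ρσ₁σ₂) = √(0.1284² + 0.5456² − 2·-0.1195·0.1284·0.5456) = 0.575247
d₁ = (ln(S₁/S₂) + (q₂ − q₁ + σ_eff²/2)T) / (σ_eff√T) = (ln(168.82/180.36) + (0.0 − 0.0 + 0.165455)·2.5703) / 0.922245 = 0.389426
d₂ = d₁ − σ_eff√T = 0.389426 − 0.922245 = -0.532819
N(d₁) = 0.651519,  N(d₂) = 0.297079
V = S₁·e^{−q₁T}·N(d₁) − S₂·e^{−q₂T}·N(d₂) = 109.989510 − 53.581248 = 56.408262
[vanilla: TUV call K=176.71]
σ√T = 0.5456·√0.9638 = 0.535634
d₁ = (ln(S/K) + (r+σ²/2)T) / (σ√T) = (ln(180.36/176.71) + (0.0218+0.5456²/2)·0.9638) / 0.535634 = (0.020445 + 0.164463) / 0.535634 = 0.345212
d₂ = d₁ − σ√T = 0.345212 − 0.535634 = -0.190421
e^{−rT} = 0.979208
N(d₁) = 0.635033,  N(d₂) = 0.424490
price = S·N(d₁) − K·e^{−rT}·N(d₂) = 114.534494 − 73.451938 = 41.082557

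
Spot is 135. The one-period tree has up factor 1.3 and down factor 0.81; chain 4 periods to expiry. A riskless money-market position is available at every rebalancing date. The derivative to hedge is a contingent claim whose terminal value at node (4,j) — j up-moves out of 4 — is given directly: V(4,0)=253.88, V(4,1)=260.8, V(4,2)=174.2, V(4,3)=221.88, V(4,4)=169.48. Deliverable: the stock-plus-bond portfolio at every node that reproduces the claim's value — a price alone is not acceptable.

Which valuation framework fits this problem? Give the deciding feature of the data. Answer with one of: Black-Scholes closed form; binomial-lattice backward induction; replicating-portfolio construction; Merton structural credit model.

Key observation: a price alone would not answer the question — the per-node share/bond construction on the spot-135, 1.3/0.81 tree is required, and only the replicating-portfolio method yields it.

framework: replicating-portfolio construction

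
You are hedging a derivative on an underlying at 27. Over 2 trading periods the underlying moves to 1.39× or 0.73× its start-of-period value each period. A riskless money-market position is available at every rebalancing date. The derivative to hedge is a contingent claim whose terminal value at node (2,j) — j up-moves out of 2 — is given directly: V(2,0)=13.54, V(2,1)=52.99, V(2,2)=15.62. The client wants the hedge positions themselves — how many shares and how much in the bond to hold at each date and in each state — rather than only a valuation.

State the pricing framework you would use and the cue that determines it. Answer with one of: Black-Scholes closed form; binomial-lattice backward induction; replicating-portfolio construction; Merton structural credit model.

framework: replicating-portfolio construction

Key observation: a price alone would not answer the question — the per-node share/bond construction on the spot-27, 1.39/0.73 tree is required, and only the replicating-portfolio method yields it.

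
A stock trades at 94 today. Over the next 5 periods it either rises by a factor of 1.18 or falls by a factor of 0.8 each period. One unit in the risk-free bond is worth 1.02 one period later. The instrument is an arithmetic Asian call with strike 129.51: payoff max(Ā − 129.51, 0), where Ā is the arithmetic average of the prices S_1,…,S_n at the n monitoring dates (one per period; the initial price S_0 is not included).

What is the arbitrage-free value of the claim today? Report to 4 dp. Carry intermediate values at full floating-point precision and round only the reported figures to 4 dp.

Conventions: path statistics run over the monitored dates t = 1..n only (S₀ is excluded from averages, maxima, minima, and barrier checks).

price = 2.5324

With p* = (R−d)/(u−d) = 0.5789, sum probability × payoff across the paths and divide by R^5.
Enumerate all 2^5 = 32 price paths (U = up ×1.18, D = down ×0.8); each path with k up-moves has probability p*^k·(1−p*)^(5−k).
DDDDD: Ā=50.5585, payoff=0.0000, prob=0.013234
UDDDD: Ā=74.5737, payoff=0.0000, prob=0.018196
DUDDD: Ā=67.4297, payoff=0.0000, prob=0.018196
UUDDD: Ā=99.4589, payoff=0.0000, prob=0.025020
DDUDD: Ā=61.7145, payoff=0.0000, prob=0.018196
UDUDD: Ā=91.0289, payoff=0.0000, prob=0.025020
DUUDD: Ā=83.8849, payoff=0.0000, prob=0.025020
UUUDD: Ā=123.7303, payoff=0.0000, prob=0.034403
DDDUD: Ā=57.1424, payoff=0.0000, prob=0.018196
UDDUD: Ā=84.2850, payoff=0.0000, prob=0.025020
DUDUD: Ā=77.1410, payoff=0.0000, prob=0.025020
UUDUD: Ā=113.7830, payoff=0.0000, prob=0.034403
DDUUD: Ā=71.4258, payoff=0.0000, prob=0.025020
UDUUD: Ā=105.3531, payoff=0.0000, prob=0.034403
DUUUD: Ā=98.2091, payoff=0.0000, prob=0.034403
UUUUD: Ā=144.8584, payoff=15.3484, prob=0.047303
DDDDU: Ā=53.4846, payoff=0.0000, prob=0.018196
UDDDU: Ā=78.8899, payoff=0.0000, prob=0.025020
DUDDU: Ā=71.7459, payoff=0.0000, prob=0.025020
UUDDU: Ā=105.8251, payoff=0.0000, prob=0.034403
DDUDU: Ā=66.0307, payoff=0.0000, prob=0.025020
UDUDU: Ā=97.3952, payoff=0.0000, prob=0.034403
DUUDU: Ā=90.2512, payoff=0.0000, prob=0.034403
UUUDU: Ā=133.1205, payoff=3.6105, prob=0.047303
DDDUU: Ā=61.4585, payoff=0.0000, prob=0.025020
UDDUU: Ā=90.6513, payoff=0.0000, prob=0.034403
DUDUU: Ā=83.5073, payoff=0.0000, prob=0.034403
UUDUU: Ā=123.1732, payoff=0.0000, prob=0.047303
DDUUU: Ā=77.7921, payoff=0.0000, prob=0.034403
UDUUU: Ā=114.7433, payoff=0.0000, prob=0.047303
DUUUU: Ā=107.5993, payoff=0.0000, prob=0.047303
UUUUU: Ā=158.7090, payoff=29.1990, prob=0.065042
Price = Σ prob·payoff / R^5 = 2.795989 / 1.104081 = 2.5324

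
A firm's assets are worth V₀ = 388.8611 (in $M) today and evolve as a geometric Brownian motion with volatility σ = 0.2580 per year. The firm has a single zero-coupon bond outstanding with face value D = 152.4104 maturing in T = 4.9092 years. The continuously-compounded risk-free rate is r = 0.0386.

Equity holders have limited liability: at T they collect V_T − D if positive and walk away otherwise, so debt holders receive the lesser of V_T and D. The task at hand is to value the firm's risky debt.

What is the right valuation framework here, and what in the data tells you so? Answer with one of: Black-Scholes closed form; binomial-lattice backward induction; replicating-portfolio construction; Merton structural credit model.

Key observation: with the firm-asset dynamics (V₀ = 388.8611) and a single zero-coupon liability of face 152.4104 given, debt value, spread, and default probability all derive from the option view of the balance sheet.

framework: Merton structural credit model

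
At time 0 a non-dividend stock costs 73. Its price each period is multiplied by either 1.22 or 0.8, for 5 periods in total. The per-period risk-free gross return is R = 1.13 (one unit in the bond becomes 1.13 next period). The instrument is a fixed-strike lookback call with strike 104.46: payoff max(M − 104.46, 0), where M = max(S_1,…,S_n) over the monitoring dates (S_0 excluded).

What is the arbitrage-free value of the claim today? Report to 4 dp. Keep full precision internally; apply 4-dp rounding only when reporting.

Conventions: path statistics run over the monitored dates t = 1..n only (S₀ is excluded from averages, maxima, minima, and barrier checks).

Under the martingale measure an up-move has probability p* = 0.7857; value the claim as the probability-weighted average of per-path payoffs, discounted 5 periods at R = 1.13.
Enumerate all 2^5 = 32 price paths (U = up ×1.22, D = down ×0.8); each path with k up-moves has probability p*^k·(1−p*)^(5−k).
DDDDD: M=58.4000, payoff=0.0000, prob=0.000452
UDDDD: M=89.0600, payoff=0.0000, prob=0.001657
DUDDD: M=71.2480, payoff=0.0000, prob=0.001657
UUDDD: M=108.6532, payoff=4.1932, prob=0.006074
DDUDD: M=58.4000, payoff=0.0000, prob=0.001657
UDUDD: M=89.0600, payoff=0.0000, prob=0.006074
DUUDD: M=86.9226, payoff=0.0000, prob=0.006074
UUUDD: M=132.5569, payoff=28.0969, prob=0.022273
DDDUD: M=58.4000, payoff=0.0000, prob=0.001657
UDDUD: M=89.0600, payoff=0.0000, prob=0.006074
DUDUD: M=71.2480, payoff=0.0000, prob=0.006074
UUDUD: M=108.6532, payoff=4.1932, prob=0.022273
DDUUD: M=69.5380, payoff=0.0000, prob=0.006074
UDUUD: M=106.0455, payoff=1.5855, prob=0.022273
DUUUD: M=106.0455, payoff=1.5855, prob=0.022273
UUUUD: M=161.7194, payoff=57.2594, prob=0.081668
DDDDU: M=58.4000, payoff=0.0000, prob=0.001657
UDDDU: M=89.0600, payoff=0.0000, prob=0.006074
DUDDU: M=71.2480, payoff=0.0000, prob=0.006074
UUDDU: M=108.6532, payoff=4.1932, prob=0.022273
DDUDU: M=58.4000, payoff=0.0000, prob=0.006074
UDUDU: M=89.0600, payoff=0.0000, prob=0.022273
DUUDU: M=86.9226, payoff=0.0000, prob=0.022273
UUUDU: M=132.5569, payoff=28.0969, prob=0.081668
DDDUU: M=58.4000, payoff=0.0000, prob=0.006074
UDDUU: M=89.0600, payoff=0.0000, prob=0.022273
DUDUU: M=84.8364, payoff=0.0000, prob=0.022273
UUDUU: M=129.3755, payoff=24.9155, prob=0.081668
DDUUU: M=84.8364, payoff=0.0000, prob=0.022273
UDUUU: M=129.3755, payoff=24.9155, prob=0.081668
DUUUU: M=129.3755, payoff=24.9155, prob=0.081668
UUUUU: M=197.2977, payoff=92.8377, prob=0.299449
Price = Σ prob·payoff / R^5 = 41.784160 / 1.842435 = 22.6788

price = 22.6788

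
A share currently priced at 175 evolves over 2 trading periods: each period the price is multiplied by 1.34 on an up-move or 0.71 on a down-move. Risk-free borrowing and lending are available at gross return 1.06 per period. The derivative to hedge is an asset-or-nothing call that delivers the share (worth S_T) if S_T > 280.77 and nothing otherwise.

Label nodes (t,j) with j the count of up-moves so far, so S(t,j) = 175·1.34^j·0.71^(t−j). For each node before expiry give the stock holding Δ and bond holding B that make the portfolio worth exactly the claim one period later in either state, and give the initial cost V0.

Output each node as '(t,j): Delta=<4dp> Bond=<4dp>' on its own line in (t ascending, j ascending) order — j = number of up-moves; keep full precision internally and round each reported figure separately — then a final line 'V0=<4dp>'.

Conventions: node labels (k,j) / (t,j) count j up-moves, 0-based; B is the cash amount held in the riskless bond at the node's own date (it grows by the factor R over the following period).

No-arbitrage ⇒ martingale measure with p* = (R−d)/(u−d) = 0.5556.
At maturity the claim pays: V(2,0)=0.0000, V(2,1)=0.0000, V(2,2)=314.2300
(1,0): S=124.2500. Δ = (V_up−V_dn)/(S_up−S_dn) = (0.0000−0.0000)/(166.4950−88.2175) = 0.0000. V = [p*·0.0000 + (1−p*)·0.0000]/1.06 = 0.0000. B = V − Δ·S = 0.0000.
(1,1): S=234.5000. Δ = (V_up−V_dn)/(S_up−S_dn) = (314.2300−0.0000)/(314.2300−166.4950) = 2.1270. V = [p*·314.2300 + (1−p*)·0.0000]/1.06 = 164.6908. B = V − Δ·S = -334.0870.
(0,0): S=175.0000. Δ = (V_up−V_dn)/(S_up−S_dn) = (164.6908−0.0000)/(234.5000−124.2500) = 1.4938. V = [p*·164.6908 + (1−p*)·0.0000]/1.06 = 86.3159. B = V − Δ·S = -175.0980.
Check: Δ(0,0)·S0 + B(0,0) = 86.3159 = V0.

(0,0): Delta=1.4938 Bond=-175.0980
(1,0): Delta=0.0000 Bond=0.0000
(1,1): Delta=2.1270 Bond=-334.0870
V0=86.3159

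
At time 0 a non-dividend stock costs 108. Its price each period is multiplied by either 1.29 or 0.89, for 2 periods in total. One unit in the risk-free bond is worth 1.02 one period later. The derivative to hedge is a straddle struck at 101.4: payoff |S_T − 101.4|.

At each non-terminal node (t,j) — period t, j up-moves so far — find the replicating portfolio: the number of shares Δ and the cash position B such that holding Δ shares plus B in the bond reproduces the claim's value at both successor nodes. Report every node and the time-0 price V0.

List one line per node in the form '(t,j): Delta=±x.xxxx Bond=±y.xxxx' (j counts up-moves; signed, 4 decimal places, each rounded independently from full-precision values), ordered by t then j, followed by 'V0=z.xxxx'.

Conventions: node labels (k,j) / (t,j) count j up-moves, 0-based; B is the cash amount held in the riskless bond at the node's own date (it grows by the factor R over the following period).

(0,0): Delta=0.5143 Bond=-31.1218
(1,0): Delta=0.1753 Bond=0.8364
(1,1): Delta=1.0000 Bond=-99.4118
V0=24.4227

Under the risk-neutral measure, an up-move has probability p* = (R−d)/(u−d) = 0.3250 and values discount at R = 1.02.
At maturity the claim pays: V(2,0)=15.8532, V(2,1)=22.5948, V(2,2)=78.3228
Node (1,0) S=96.1200: V=(p*·22.5948+(1−p*)·15.8532)/1.02=17.6904; Δ=(22.5948−15.8532)/(123.9948−85.5468)=0.1753; B=V−Δ·S=0.8364
Node (1,1) S=139.3200: V=(p*·78.3228+(1−p*)·22.5948)/1.02=39.9082; Δ=(78.3228−22.5948)/(179.7228−123.9948)=1.0000; B=V−Δ·S=-99.4118
Node (0,0) S=108.0000: V=(p*·39.9082+(1−p*)·17.6904)/1.02=24.4227; Δ=(39.9082−17.6904)/(139.3200−96.1200)=0.5143; B=V−Δ·S=-31.1218
Sanity check at the root: Δ(0,0)·S0 + B(0,0) reproduces V0 = 24.4227.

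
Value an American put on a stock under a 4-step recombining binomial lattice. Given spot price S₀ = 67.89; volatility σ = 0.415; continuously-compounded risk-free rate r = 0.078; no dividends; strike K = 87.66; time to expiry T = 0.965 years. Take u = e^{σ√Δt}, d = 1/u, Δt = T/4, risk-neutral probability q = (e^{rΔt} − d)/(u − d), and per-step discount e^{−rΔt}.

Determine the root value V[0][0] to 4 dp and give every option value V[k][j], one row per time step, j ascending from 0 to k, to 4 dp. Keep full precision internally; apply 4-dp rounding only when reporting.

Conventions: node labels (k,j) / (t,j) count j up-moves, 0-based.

price = 22.1269
tree:
22.1269
32.2892 12.6280
42.4998 20.7461 4.8462
50.8275 32.2892 9.7882 0.0000
57.6196 42.4998 19.7700 0.0000 0.0000

Δt=0.24125, u=1.22610, d=0.81560, q=0.49549, disc=e^(-rΔt)=0.98136
k=4 terminal: V=max(K-S,0) → 57.6196 42.4998 19.7700 0.0000 0.0000
k=3: j=0 S=36.8325 intr=50.8275 cont=49.1934 V=50.8275[EX]; j=1 S=55.3708 intr=32.2892 cont=30.6551 V=32.2892[EX]; j=2 S=83.2398 intr=4.4202 cont=9.7882 V=9.7882[hold]; j=3 S=125.1356 intr=0.0000 cont=0.0000 V=0.0000[hold]
k=2: j=0 S=45.1602 intr=42.4998 cont=40.8657 V=42.4998[EX]; j=1 S=67.8900 intr=19.7700 cont=20.7461 V=20.7461[hold]; j=2 S=102.0601 intr=0.0000 cont=4.8462 V=4.8462[hold]
k=1: j=0 S=55.3708 intr=32.2892 cont=31.1297 V=32.2892[EX]; j=1 S=83.2398 intr=4.4202 cont=12.6280 V=12.6280[hold]
k=0: j=0 S=67.8900 intr=19.7700 cont=22.1269 V=22.1269[hold]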